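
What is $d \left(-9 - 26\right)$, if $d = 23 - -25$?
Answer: $-1680$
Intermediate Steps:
$d = 48$ ($d = 23 + 25 = 48$)
$d \left(-9 - 26\right) = 48 \left(-9 - 26\right) = 48 \left(-35\right) = -1680$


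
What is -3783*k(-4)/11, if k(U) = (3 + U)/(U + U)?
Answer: -3783/88 ≈ -42.989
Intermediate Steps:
k(U) = (3 + U)/(2*U) (k(U) = (3 + U)/((2*U)) = (3 + U)*(1/(2*U)) = (3 + U)/(2*U))
-3783*k(-4)/11 = -3783*(1/2)*(3 - 4)/(-4)/11 = -3783*(1/2)*(-1/4)*(-1)/11 = -3783/(8*11) = -3783*1/88 = -3783/88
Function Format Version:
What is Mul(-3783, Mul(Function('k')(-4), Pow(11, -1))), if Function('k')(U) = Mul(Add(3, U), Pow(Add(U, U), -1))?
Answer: Rational(-3783, 88) ≈ -42.989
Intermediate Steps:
Function('k')(U) = Mul(Rational(1, 2), Pow(U, -1), Add(3, U)) (Function('k')(U) = Mul(Add(3, U), Pow(Mul(2, U), -1)) = Mul(Add(3, U), Mul(Rational(1, 2), Pow(U, -1))) = Mul(Rational(1, 2), Pow(U, -1), Add(3, U)))
Mul(-3783, Mul(Function('k')(-4), Pow(11, -1))) = Mul(-3783, Mul(Mul(Rational(1, 2), Pow(-4, -1), Add(3, -4)), Pow(11, -1))) = Mul(-3783, Mul(Mul(Rational(1, 2), Rational(-1, 4), -1), Rational(1, 11))) = Mul(-3783, Mul(Rational(1, 8), Rational(1, 11))) = Mul(-3783, Rational(1, 88)) = Rational(-3783, 88)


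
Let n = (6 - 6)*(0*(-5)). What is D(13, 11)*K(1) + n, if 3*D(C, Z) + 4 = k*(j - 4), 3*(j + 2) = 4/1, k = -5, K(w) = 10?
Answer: 580/9 ≈ 64.444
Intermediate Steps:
j = -2/3 (j = -2 + (4/1)/3 = -2 + (4*1)/3 = -2 + (1/3)*4 = -2 + 4/3 = -2/3 ≈ -0.66667)
D(C, Z) = 58/9 (D(C, Z) = -4/3 + (-5*(-2/3 - 4))/3 = -4/3 + (-5*(-14/3))/3 = -4/3 + (1/3)*(70/3) = -4/3 + 70/9 = 58/9)
n = 0 (n = 0*0 = 0)
D(13, 11)*K(1) + n = (58/9)*10 + 0 = 580/9 + 0 = 580/9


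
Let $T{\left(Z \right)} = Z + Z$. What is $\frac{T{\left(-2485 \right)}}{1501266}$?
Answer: $- \frac{2485}{750633} \approx -0.0033105$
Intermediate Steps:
$T{\left(Z \right)} = 2 Z$
$\frac{T{\left(-2485 \right)}}{1501266} = \frac{2 \left(-2485\right)}{1501266} = \left(-4970\right) \frac{1}{1501266} = - \frac{2485}{750633}$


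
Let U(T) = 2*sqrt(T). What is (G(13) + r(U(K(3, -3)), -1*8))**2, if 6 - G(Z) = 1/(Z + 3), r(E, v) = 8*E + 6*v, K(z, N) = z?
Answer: 649537/256 - 1346*sqrt(3) ≈ 205.91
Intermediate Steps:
r(E, v) = 6*v + 8*E
G(Z) = 6 - 1/(3 + Z) (G(Z) = 6 - 1/(Z + 3) = 6 - 1/(3 + Z))
(G(13) + r(U(K(3, -3)), -1*8))**2 = ((17 + 6*13)/(3 + 13) + (6*(-1*8) + 8*(2*sqrt(3))))**2 = ((17 + 78)/16 + (6*(-8) + 16*sqrt(3)))**2 = ((1/16)*95 + (-48 + 16*sqrt(3)))**2 = (95/16 + (-48 + 16*sqrt(3)))**2 = (-673/16 + 16*sqrt(3))**2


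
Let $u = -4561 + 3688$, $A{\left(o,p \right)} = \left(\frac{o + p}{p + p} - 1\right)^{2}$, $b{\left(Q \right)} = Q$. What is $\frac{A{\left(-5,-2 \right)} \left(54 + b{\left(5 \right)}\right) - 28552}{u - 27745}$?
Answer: $\frac{456301}{457888} \approx 0.99653$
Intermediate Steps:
$A{\left(o,p \right)} = \left(-1 + \frac{o + p}{2 p}\right)^{2}$ ($A{\left(o,p \right)} = \left(\frac{o + p}{2 p} - 1\right)^{2} = \left(-1 + \frac{o + p}{2 p}\right)^{2}$)
$u = -873$
$\frac{A{\left(-5,-2 \right)} \left(54 + b{\left(5 \right)}\right) - 28552}{u - 27745} = \frac{\frac{\left(-5 - -2\right)^{2}}{4 \cdot 4} \left(54 + 5\right) - 28552}{-873 - 27745} = \frac{\frac{1}{4} \cdot \frac{1}{4} \left(-5 + 2\right)^{2} \cdot 59 - 28552}{-28618} = \left(\frac{1}{4} \cdot \frac{1}{4} \left(-3\right)^{2} \cdot 59 - 28552\right) \left(- \frac{1}{28618}\right) = \left(\frac{1}{4} \cdot \frac{1}{4} \cdot 9 \cdot 59 - 28552\right) \left(- \frac{1}{28618}\right) = \left(\frac{9}{16} \cdot 59 - 28552\right) \left(- \frac{1}{28618}\right) = \left(\frac{531}{16} - 28552\right) \left(- \frac{1}{28618}\right) = \left(- \frac{456301}{16}\right) \left(- \frac{1}{28618}\right) = \frac{456301}{457888}$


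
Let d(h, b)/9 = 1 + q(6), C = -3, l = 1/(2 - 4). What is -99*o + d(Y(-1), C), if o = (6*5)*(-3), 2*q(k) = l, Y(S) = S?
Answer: 35667/4 ≈ 8916.8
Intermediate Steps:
l = -1/2 (l = 1/(-2) = -1/2 ≈ -0.50000)
q(k) = -1/4 (q(k) = (1/2)*(-1/2) = -1/4)
o = -90 (o = 30*(-3) = -90)
d(h, b) = 27/4 (d(h, b) = 9*(1 - 1/4) = 9*(3/4) = 27/4)
-99*o + d(Y(-1), C) = -99*(-90) + 27/4 = 8910 + 27/4 = 35667/4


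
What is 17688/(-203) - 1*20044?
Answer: -4086620/203 ≈ -20131.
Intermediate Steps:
17688/(-203) - 1*20044 = 17688*(-1/203) - 20044 = -17688/203 - 20044 = -4086620/203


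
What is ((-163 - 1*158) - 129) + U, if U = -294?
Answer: -744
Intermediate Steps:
((-163 - 1*158) - 129) + U = ((-163 - 1*158) - 129) - 294 = ((-163 - 158) - 129) - 294 = (-321 - 129) - 294 = -450 - 294 = -744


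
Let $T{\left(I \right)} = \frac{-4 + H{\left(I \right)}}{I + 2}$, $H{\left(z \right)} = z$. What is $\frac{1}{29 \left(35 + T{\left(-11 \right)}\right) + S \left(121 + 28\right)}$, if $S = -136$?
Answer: $- \frac{3}{57602} \approx -5.2082 \cdot 10^{-5}$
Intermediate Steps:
$T{\left(I \right)} = \frac{-4 + I}{2 + I}$ ($T{\left(I \right)} = \frac{-4 + I}{I + 2} = \frac{-4 + I}{2 + I}$)
$\frac{1}{29 \left(35 + T{\left(-11 \right)}\right) + S \left(121 + 28\right)} = \frac{1}{29 \left(35 + \frac{-4 - 11}{2 - 11}\right) - 136 \left(121 + 28\right)} = \frac{1}{29 \left(35 + \frac{1}{-9} \left(-15\right)\right) - 20264} = \frac{1}{29 \left(35 - - \frac{5}{3}\right) - 20264} = \frac{1}{29 \left(35 + \frac{5}{3}\right) - 20264} = \frac{1}{29 \cdot \frac{110}{3} - 20264} = \frac{1}{\frac{3190}{3} - 20264} = \frac{1}{- \frac{57602}{3}} = - \frac{3}{57602}$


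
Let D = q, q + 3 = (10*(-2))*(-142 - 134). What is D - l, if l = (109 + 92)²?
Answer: -34884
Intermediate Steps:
l = 40401 (l = 201² = 40401)
q = 5517 (q = -3 + (10*(-2))*(-142 - 134) = -3 - 20*(-276) = -3 + 5520 = 5517)
D = 5517
D - l = 5517 - 1*40401 = 5517 - 40401 = -34884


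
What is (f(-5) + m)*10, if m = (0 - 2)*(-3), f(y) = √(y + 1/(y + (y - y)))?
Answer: 60 + 2*I*√130 ≈ 60.0 + 22.803*I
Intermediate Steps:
f(y) = √(y + 1/y) (f(y) = √(y + 1/(y + 0)) = √(y + 1/y))
m = 6 (m = -2*(-3) = 6)
(f(-5) + m)*10 = (√(-5 + 1/(-5)) + 6)*10 = (√(-5 - ⅕) + 6)*10 = (√(-26/5) + 6)*10 = (I*√130/5 + 6)*10 = (6 + I*√130/5)*10 = 60 + 2*I*√130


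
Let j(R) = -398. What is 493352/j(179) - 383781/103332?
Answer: -8521965617/6854356 ≈ -1243.3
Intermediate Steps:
493352/j(179) - 383781/103332 = 493352/(-398) - 383781/103332 = 493352*(-1/398) - 383781*1/103332 = -246676/199 - 127927/34444 = -8521965617/6854356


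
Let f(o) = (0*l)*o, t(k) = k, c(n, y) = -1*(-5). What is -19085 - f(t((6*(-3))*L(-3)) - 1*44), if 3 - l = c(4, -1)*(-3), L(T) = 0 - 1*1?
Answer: -19085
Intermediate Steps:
L(T) = -1 (L(T) = 0 - 1 = -1)
c(n, y) = 5
l = 18 (l = 3 - 5*(-3) = 3 - 1*(-15) = 3 + 15 = 18)
f(o) = 0 (f(o) = (0*18)*o = 0*o = 0)
-19085 - f(t((6*(-3))*L(-3)) - 1*44) = -19085 - 1*0 = -19085 + 0 = -19085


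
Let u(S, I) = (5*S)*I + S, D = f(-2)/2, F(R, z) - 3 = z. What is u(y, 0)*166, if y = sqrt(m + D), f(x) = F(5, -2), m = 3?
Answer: 83*sqrt(14) ≈ 310.56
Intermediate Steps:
F(R, z) = 3 + z
f(x) = 1 (f(x) = 3 - 2 = 1)
D = 1/2 ≈ 0.50000
y = sqrt(14)/2 (y = sqrt(3 + 1/2) = sqrt(7/2) = sqrt(14)/2 ≈ 1.8708)
u(S, I) = S + 5*I*S (u(S, I) = 5*I*S + S = S + 5*I*S)
u(y, 0)*166 = ((sqrt(14)/2)*(1 + 5*0))*166 = ((sqrt(14)/2)*(1 + 0))*166 = ((sqrt(14)/2)*1)*166 = (sqrt(14)/2)*166 = 83*sqrt(14)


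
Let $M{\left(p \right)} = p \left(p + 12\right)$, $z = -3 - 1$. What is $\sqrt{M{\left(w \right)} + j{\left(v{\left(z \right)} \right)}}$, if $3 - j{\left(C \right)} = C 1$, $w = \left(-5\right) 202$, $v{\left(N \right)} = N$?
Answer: $\sqrt{1007987} \approx 1004.0$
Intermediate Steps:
$z = -4$
$w = -1010$
$M{\left(p \right)} = p \left(12 + p\right)$
$j{\left(C \right)} = 3 - C$ ($j{\left(C \right)} = 3 - C 1 = 3 - C$)
$\sqrt{M{\left(w \right)} + j{\left(v{\left(z \right)} \right)}} = \sqrt{- 1010 \left(12 - 1010\right) + \left(3 - -4\right)} = \sqrt{\left(-1010\right) \left(-998\right) + \left(3 + 4\right)} = \sqrt{1007980 + 7} = \sqrt{1007987}$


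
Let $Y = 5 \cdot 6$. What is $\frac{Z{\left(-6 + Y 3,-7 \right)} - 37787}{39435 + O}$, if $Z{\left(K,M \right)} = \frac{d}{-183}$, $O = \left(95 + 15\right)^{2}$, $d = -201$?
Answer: $- \frac{41908}{57157} \approx -0.73321$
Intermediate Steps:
$Y = 30$
$O = 12100$ ($O = 110^{2} = 12100$)
$Z{\left(K,M \right)} = \frac{67}{61}$ ($Z{\left(K,M \right)} = - \frac{201}{-183} = \left(-201\right) \left(- \frac{1}{183}\right) = \frac{67}{61}$)
$\frac{Z{\left(-6 + Y 3,-7 \right)} - 37787}{39435 + O} = \frac{\frac{67}{61} - 37787}{39435 + 12100} = - \frac{2304940}{61 \cdot 51535} = \left(- \frac{2304940}{61}\right) \frac{1}{51535} = - \frac{41908}{57157}$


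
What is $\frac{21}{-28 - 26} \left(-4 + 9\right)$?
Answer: $- \frac{35}{18} \approx -1.9444$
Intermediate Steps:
$\frac{21}{-28 - 26} \left(-4 + 9\right) = \frac{21}{-54} \cdot 5 = 21 \left(- \frac{1}{54}\right) 5 = \left(- \frac{7}{18}\right) 5 = - \frac{35}{18}$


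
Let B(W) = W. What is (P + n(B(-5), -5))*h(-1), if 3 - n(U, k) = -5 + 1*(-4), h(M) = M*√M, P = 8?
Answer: -20*I ≈ -20.0*I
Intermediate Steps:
h(M) = M^(3/2)
n(U, k) = 12 (n(U, k) = 3 - (-5 + 1*(-4)) = 3 - (-5 - 4) = 3 - 1*(-9) = 3 + 9 = 12)
(P + n(B(-5), -5))*h(-1) = (8 + 12)*(-1)^(3/2) = 20*(-I) = -20*I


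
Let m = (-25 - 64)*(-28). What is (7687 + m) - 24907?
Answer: -14728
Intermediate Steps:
m = 2492 (m = -89*(-28) = 2492)
(7687 + m) - 24907 = (7687 + 2492) - 24907 = 10179 - 24907 = -14728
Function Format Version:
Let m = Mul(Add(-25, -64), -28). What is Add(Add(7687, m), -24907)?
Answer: -14728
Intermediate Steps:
m = 2492 (m = Mul(-89, -28) = 2492)
Add(Add(7687, m), -24907) = Add(Add(7687, 2492), -24907) = Add(10179, -24907) = -14728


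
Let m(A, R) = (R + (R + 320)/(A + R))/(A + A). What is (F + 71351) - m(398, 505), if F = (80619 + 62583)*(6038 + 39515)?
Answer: 390742264824173/59899 ≈ 6.5234e+9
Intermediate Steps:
F = 6523280706 (F = 143202*45553 = 6523280706)
m(A, R) = (R + (320 + R)/(A + R))/(2*A) (m(A, R) = (R + (320 + R)/(A + R))/((2*A)) = (R + (320 + R)/(A + R))*(1/(2*A)) = (R + (320 + R)/(A + R))/(2*A))
(F + 71351) - m(398, 505) = (6523280706 + 71351) - (320 + 505 + 505² + 398*505)/(2*398*(398 + 505)) = 6523352057 - (320 + 505 + 255025 + 200990)/(2*398*903) = 6523352057 - 456840/(2*398*903) = 6523352057 - 1*38070/59899 = 6523352057 - 38070/59899 = 390742264824173/59899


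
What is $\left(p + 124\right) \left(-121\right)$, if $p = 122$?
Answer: $-29766$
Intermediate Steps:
$\left(p + 124\right) \left(-121\right) = \left(122 + 124\right) \left(-121\right) = 246 \left(-121\right) = -29766$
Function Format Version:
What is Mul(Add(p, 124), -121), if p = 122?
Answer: -29766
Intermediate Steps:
Mul(Add(p, 124), -121) = Mul(Add(122, 124), -121) = Mul(246, -121) = -29766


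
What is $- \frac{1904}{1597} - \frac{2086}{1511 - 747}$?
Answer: $- \frac{2392999}{610054} \approx -3.9226$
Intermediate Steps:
$- \frac{1904}{1597} - \frac{2086}{1511 - 747} = \left(-1904\right) \frac{1}{1597} - \frac{2086}{764} = - \frac{1904}{1597} - \frac{1043}{382} = - \frac{2392999}{610054}$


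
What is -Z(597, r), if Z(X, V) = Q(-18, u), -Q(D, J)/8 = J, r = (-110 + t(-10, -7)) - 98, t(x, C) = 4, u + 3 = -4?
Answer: -56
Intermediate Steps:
u = -7 (u = -3 - 4 = -7)
r = -204 (r = (-110 + 4) - 98 = -106 - 98 = -204)
Q(D, J) = -8*J
Z(X, V) = 56 (Z(X, V) = -8*(-7) = 56)
-Z(597, r) = -1*56 = -56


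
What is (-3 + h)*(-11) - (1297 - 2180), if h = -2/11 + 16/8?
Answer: 896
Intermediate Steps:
h = 20/11 (h = -2*1/11 + 16*(⅛) = -2/11 + 2 = 20/11 ≈ 1.8182)
(-3 + h)*(-11) - (1297 - 2180) = (-3 + 20/11)*(-11) - (1297 - 2180) = -13/11*(-11) - 1*(-883) = 13 + 883 = 896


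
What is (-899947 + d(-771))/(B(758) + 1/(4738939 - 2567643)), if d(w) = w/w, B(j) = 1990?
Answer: -1954049150016/4320879041 ≈ -452.23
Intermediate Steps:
d(w) = 1
(-899947 + d(-771))/(B(758) + 1/(4738939 - 2567643)) = (-899947 + 1)/(1990 + 1/(4738939 - 2567643)) = -899946/(1990 + 1/2171296) = -899946/4320879041/2171296 = -899946*2171296/4320879041 = -1954049150016/4320879041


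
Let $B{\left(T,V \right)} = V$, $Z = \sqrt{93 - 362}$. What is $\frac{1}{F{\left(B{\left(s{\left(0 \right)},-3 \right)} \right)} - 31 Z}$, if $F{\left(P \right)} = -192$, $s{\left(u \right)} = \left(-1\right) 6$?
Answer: $\frac{i}{- 192 i + 31 \sqrt{269}} \approx -0.00065003 + 0.0017213 i$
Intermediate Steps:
$Z = i \sqrt{269}$ ($Z = \sqrt{-269} = i \sqrt{269} \approx 16.401 i$)
$s{\left(u \right)} = -6$
$\frac{1}{F{\left(B{\left(s{\left(0 \right)},-3 \right)} \right)} - 31 Z} = \frac{1}{-192 - 31 i \sqrt{269}}$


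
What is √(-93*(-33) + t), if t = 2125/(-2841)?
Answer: 14*√126350634/2841 ≈ 55.392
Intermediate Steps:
t = -2125/2841 (t = 2125*(-1/2841) = -2125/2841 ≈ -0.74798)
√(-93*(-33) + t) = √(-93*(-33) - 2125/2841) = √(3069 - 2125/2841) = √(8716904/2841) = 14*√126350634/2841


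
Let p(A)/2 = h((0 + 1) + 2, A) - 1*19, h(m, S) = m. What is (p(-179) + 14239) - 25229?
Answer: -11022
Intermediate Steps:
p(A) = -32 (p(A) = 2*(((0 + 1) + 2) - 1*19) = 2*((1 + 2) - 19) = 2*(3 - 19) = 2*(-16) = -32)
(p(-179) + 14239) - 25229 = (-32 + 14239) - 25229 = 14207 - 25229 = -11022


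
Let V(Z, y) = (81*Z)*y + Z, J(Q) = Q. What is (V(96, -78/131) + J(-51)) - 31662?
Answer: -4748355/131 ≈ -36247.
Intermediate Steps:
V(Z, y) = Z + 81*Z*y (V(Z, y) = 81*Z*y + Z = Z + 81*Z*y)
(V(96, -78/131) + J(-51)) - 31662 = (96*(1 + 81*(-78/131)) - 51) - 31662 = (96*(1 - 6318/131) - 51) - 31662 = (96*(-6187/131) - 51) - 31662 = (-593952/131 - 51) - 31662 = -600633/131 - 31662 = -4748355/131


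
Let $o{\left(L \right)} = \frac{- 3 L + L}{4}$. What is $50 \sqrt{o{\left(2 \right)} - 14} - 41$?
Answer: $-41 + 50 i \sqrt{15} \approx -41.0 + 193.65 i$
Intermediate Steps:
$o{\left(L \right)} = - \frac{L}{2}$ ($o{\left(L \right)} = - 2 L \frac{1}{4} = - \frac{L}{2}$)
$50 \sqrt{o{\left(2 \right)} - 14} - 41 = 50 \sqrt{\left(- \frac{1}{2}\right) 2 - 14} - 41 = 50 \sqrt{-1 - 14} - 41 = 50 \sqrt{-15} - 41 = 50 i \sqrt{15} - 41 = -41 + 50 i \sqrt{15}$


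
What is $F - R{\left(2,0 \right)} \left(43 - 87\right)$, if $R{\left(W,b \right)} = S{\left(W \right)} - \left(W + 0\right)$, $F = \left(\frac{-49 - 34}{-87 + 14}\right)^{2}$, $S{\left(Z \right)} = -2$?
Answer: $- \frac{931015}{5329} \approx -174.71$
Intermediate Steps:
$F = \frac{6889}{5329}$ ($F = \left(- \frac{83}{-73}\right)^{2} = \left(\left(-83\right) \left(- \frac{1}{73}\right)\right)^{2} = \left(\frac{83}{73}\right)^{2} = \frac{6889}{5329} \approx 1.2927$)
$R{\left(W,b \right)} = -2 - W$ ($R{\left(W,b \right)} = -2 - \left(W + 0\right) = -2 - W$)
$F - R{\left(2,0 \right)} \left(43 - 87\right) = \frac{6889}{5329} - \left(-2 - 2\right) \left(43 - 87\right) = \frac{6889}{5329} - \left(-2 - 2\right) \left(-44\right) = \frac{6889}{5329} - \left(-4\right) \left(-44\right) = \frac{6889}{5329} - 176 = - \frac{931015}{5329}$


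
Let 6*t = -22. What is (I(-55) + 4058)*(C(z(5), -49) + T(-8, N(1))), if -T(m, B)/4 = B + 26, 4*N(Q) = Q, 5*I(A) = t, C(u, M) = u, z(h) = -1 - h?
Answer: -2251783/5 ≈ -4.5036e+5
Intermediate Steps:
t = -11/3 (t = (⅙)*(-22) = -11/3 ≈ -3.6667)
I(A) = -11/15 (I(A) = (⅕)*(-11/3) = -11/15)
N(Q) = Q/4
T(m, B) = -104 - 4*B (T(m, B) = -4*(B + 26) = -4*(26 + B) = -104 - 4*B)
(I(-55) + 4058)*(C(z(5), -49) + T(-8, N(1))) = (-11/15 + 4058)*((-1 - 1*5) + (-104 - 1)) = 60859*((-1 - 5) + (-104 - 4*¼))/15 = 60859*(-6 + (-104 - 1))/15 = 60859*(-6 - 105)/15 = (60859/15)*(-111) = -2251783/5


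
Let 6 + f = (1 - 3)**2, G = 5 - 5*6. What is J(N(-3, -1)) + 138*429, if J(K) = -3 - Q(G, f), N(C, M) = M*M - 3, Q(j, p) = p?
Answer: 59201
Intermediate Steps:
G = -25 (G = 5 - 30 = -25)
f = -2 (f = -6 + (1 - 3)**2 = -6 + (-2)**2 = -6 + 4 = -2)
N(C, M) = -3 + M**2 (N(C, M) = M**2 - 3 = -3 + M**2)
J(K) = -1 (J(K) = -3 - 1*(-2) = -3 + 2 = -1)
J(N(-3, -1)) + 138*429 = -1 + 138*429 = -1 + 59202 = 59201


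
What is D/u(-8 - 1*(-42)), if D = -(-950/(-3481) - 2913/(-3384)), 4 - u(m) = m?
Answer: 4451651/117797040 ≈ 0.037791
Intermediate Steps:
u(m) = 4 - m
D = -4451651/3926568 (D = -(-950*(-1/3481) - 2913*(-1/3384)) = -(950/3481 + 971/1128) = -1*4451651/3926568 = -4451651/3926568 ≈ -1.1337)
D/u(-8 - 1*(-42)) = -4451651/(3926568*(4 - (-8 - 1*(-42)))) = -4451651/(3926568*(4 - (-8 + 42))) = -4451651/(3926568*(4 - 1*34)) = -4451651/(3926568*(4 - 34)) = -4451651/3926568/(-30) = -4451651/3926568*(-1/30) = 4451651/117797040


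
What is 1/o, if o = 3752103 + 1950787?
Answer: 1/5702890 ≈ 1.7535e-7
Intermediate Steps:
o = 5702890
1/o = 1/5702890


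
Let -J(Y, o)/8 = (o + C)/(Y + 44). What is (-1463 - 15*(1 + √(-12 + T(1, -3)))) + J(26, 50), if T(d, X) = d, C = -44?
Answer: -51754/35 - 15*I*√11 ≈ -1478.7 - 49.749*I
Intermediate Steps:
J(Y, o) = -8*(-44 + o)/(44 + Y) (J(Y, o) = -8*(o - 44)/(Y + 44) = -8*(-44 + o)/(44 + Y))
(-1463 - 15*(1 + √(-12 + T(1, -3)))) + J(26, 50) = (-1463 - 15*(1 + √(-12 + 1))) + 8*(44 - 1*50)/(44 + 26) = (-1463 - 15*(1 + √(-11))) + 8*(44 - 50)/70 = (-1463 - 15*(1 + I*√11)) + 8*(1/70)*(-6) = (-1463 + (-15 - 15*I*√11)) - 24/35 = (-1478 - 15*I*√11) - 24/35 = -51754/35 - 15*I*√11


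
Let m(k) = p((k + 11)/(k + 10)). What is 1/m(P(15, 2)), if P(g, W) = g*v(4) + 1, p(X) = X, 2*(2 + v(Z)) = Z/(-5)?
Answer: 25/24 ≈ 1.0417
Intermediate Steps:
v(Z) = -2 - Z/10 (v(Z) = -2 + (Z/(-5))/2 = -2 + (Z*(-1/5))/2 = -2 + (-Z/5)/2 = -2 - Z/10)
P(g, W) = 1 - 12*g/5 (P(g, W) = g*(-2 - 1/10*4) + 1 = g*(-2 - 2/5) + 1 = g*(-12/5) + 1 = -12*g/5 + 1 = 1 - 12*g/5)
m(k) = (11 + k)/(10 + k) (m(k) = (k + 11)/(k + 10) = (11 + k)/(10 + k))
1/m(P(15, 2)) = 1/((11 + (1 - 12/5*15))/(10 + (1 - 12/5*15))) = 1/((11 + (1 - 36))/(10 + (1 - 36))) = 1/((11 - 35)/(10 - 35)) = 1/(-24/(-25)) = 1/(-1/25*(-24)) = 1/(24/25) = 25/24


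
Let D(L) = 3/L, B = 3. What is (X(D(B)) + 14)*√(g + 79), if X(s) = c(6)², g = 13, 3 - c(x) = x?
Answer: 46*√23 ≈ 220.61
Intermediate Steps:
c(x) = 3 - x
X(s) = 9 (X(s) = (3 - 1*6)² = (3 - 6)² = (-3)² = 9)
(X(D(B)) + 14)*√(g + 79) = (9 + 14)*√(13 + 79) = 23*√92 = 23*(2*√23) = 46*√23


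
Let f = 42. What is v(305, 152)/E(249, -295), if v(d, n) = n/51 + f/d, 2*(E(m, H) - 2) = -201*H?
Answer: 97004/922395945 ≈ 0.00010517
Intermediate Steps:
E(m, H) = 2 - 201*H/2 (E(m, H) = 2 + (-201*H)/2 = 2 - 201*H/2)
v(d, n) = 42/d + n/51 (v(d, n) = n/51 + 42/d = 42/d + n/51)
v(305, 152)/E(249, -295) = (42/305 + (1/51)*152)/(2 - 201/2*(-295)) = (42*(1/305) + 152/51)/(2 + 59295/2) = (42/305 + 152/51)/(59299/2) = (48502/15555)*(2/59299) = 97004/922395945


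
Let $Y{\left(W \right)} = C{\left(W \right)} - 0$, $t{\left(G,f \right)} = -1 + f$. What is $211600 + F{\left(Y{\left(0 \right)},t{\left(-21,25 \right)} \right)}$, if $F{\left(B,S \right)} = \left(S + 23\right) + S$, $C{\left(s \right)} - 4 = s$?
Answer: $211671$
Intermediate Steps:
$C{\left(s \right)} = 4 + s$
$Y{\left(W \right)} = 4 + W$ ($Y{\left(W \right)} = \left(4 + W\right) - 0 = \left(4 + W\right) + 0 = 4 + W$)
$F{\left(B,S \right)} = 23 + 2 S$ ($F{\left(B,S \right)} = \left(23 + S\right) + S = 23 + 2 S$)
$211600 + F{\left(Y{\left(0 \right)},t{\left(-21,25 \right)} \right)} = 211600 + \left(23 + 2 \left(-1 + 25\right)\right) = 211600 + \left(23 + 2 \cdot 24\right) = 211600 + \left(23 + 48\right) = 211600 + 71 = 211671$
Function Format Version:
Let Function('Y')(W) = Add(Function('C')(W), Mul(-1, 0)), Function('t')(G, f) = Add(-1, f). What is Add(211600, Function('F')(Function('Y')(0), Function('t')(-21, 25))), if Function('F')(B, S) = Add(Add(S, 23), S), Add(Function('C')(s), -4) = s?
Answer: 211671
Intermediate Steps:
Function('C')(s) = Add(4, s)
Function('Y')(W) = Add(4, W) (Function('Y')(W) = Add(Add(4, W), Mul(-1, 0)) = Add(Add(4, W), 0) = Add(4, W))
Function('F')(B, S) = Add(23, Mul(2, S)) (Function('F')(B, S) = Add(Add(23, S), S) = Add(23, Mul(2, S)))
Add(211600, Function('F')(Function('Y')(0), Function('t')(-21, 25))) = Add(211600, Add(23, Mul(2, Add(-1, 25)))) = Add(211600, Add(23, Mul(2, 24))) = Add(211600, Add(23, 48)) = Add(211600, 71) = 211671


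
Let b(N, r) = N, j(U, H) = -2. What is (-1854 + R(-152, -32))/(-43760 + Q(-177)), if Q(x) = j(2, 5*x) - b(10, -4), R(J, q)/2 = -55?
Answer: 491/10943 ≈ 0.044869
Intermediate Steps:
R(J, q) = -110 (R(J, q) = 2*(-55) = -110)
Q(x) = -12 (Q(x) = -2 - 1*10 = -2 - 10 = -12)
(-1854 + R(-152, -32))/(-43760 + Q(-177)) = (-1854 - 110)/(-43760 - 12) = -1964/(-43772) = -1964*(-1/43772) = 491/10943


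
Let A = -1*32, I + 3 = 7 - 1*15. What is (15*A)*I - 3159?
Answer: 2121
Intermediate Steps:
I = -11 (I = -3 + (7 - 1*15) = -3 + (7 - 15) = -3 - 8 = -11)
A = -32
(15*A)*I - 3159 = (15*(-32))*(-11) - 3159 = -480*(-11) - 3159 = 5280 - 3159 = 2121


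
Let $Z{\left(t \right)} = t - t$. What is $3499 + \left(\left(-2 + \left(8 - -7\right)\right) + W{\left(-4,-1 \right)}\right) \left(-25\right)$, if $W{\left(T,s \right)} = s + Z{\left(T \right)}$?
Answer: $3199$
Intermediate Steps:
$Z{\left(t \right)} = 0$
$W{\left(T,s \right)} = s$ ($W{\left(T,s \right)} = s + 0 = s$)
$3499 + \left(\left(-2 + \left(8 - -7\right)\right) + W{\left(-4,-1 \right)}\right) \left(-25\right) = 3499 + \left(\left(-2 + \left(8 - -7\right)\right) - 1\right) \left(-25\right) = 3499 + \left(\left(-2 + \left(8 + 7\right)\right) - 1\right) \left(-25\right) = 3499 + \left(\left(-2 + 15\right) - 1\right) \left(-25\right) = 3499 + \left(13 - 1\right) \left(-25\right) = 3499 + 12 \left(-25\right) = 3499 - 300 = 3199$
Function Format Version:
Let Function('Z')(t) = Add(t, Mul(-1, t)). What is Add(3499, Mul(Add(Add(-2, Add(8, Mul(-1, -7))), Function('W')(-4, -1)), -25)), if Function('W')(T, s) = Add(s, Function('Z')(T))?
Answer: 3199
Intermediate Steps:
Function('Z')(t) = 0
Function('W')(T, s) = s (Function('W')(T, s) = Add(s, 0) = s)
Add(3499, Mul(Add(Add(-2, Add(8, Mul(-1, -7))), Function('W')(-4, -1)), -25)) = Add(3499, Mul(Add(Add(-2, Add(8, Mul(-1, -7))), -1), -25)) = Add(3499, Mul(Add(Add(-2, Add(8, 7)), -1), -25)) = Add(3499, Mul(Add(Add(-2, 15), -1), -25)) = Add(3499, Mul(Add(13, -1), -25)) = Add(3499, Mul(12, -25)) = Add(3499, -300) = 3199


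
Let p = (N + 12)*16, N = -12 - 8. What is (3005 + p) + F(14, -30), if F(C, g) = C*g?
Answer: 2457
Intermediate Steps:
N = -20
p = -128 (p = (-20 + 12)*16 = -8*16 = -128)
(3005 + p) + F(14, -30) = (3005 - 128) + 14*(-30) = 2877 - 420 = 2457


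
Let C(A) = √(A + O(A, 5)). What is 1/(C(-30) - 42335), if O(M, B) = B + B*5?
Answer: -1/42335 ≈ -2.3621e-5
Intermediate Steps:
O(M, B) = 6*B (O(M, B) = B + 5*B = 6*B)
C(A) = √(30 + A) (C(A) = √(A + 6*5) = √(A + 30) = √(30 + A))
1/(C(-30) - 42335) = 1/(√(30 - 30) - 42335) = 1/(√0 - 42335) = 1/(0 - 42335) = 1/(-42335) = -1/42335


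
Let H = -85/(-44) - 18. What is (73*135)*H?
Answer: -6967485/44 ≈ -1.5835e+5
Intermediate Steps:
H = -707/44 (H = -85*(-1/44) - 18 = 85/44 - 18 = -707/44 ≈ -16.068)
(73*135)*H = (73*135)*(-707/44) = 9855*(-707/44) = -6967485/44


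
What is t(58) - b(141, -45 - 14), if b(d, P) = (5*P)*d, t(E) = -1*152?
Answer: 41443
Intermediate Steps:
t(E) = -152
b(d, P) = 5*P*d
t(58) - b(141, -45 - 14) = -152 - 5*(-45 - 14)*141 = -152 - 5*(-59)*141 = -152 - 1*(-41595) = -152 + 41595 = 41443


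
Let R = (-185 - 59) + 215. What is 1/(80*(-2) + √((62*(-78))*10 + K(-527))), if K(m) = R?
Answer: -160/73989 - I*√48389/73989 ≈ -0.0021625 - 0.0029731*I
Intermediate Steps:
R = -29 (R = -244 + 215 = -29)
K(m) = -29
1/(80*(-2) + √((62*(-78))*10 + K(-527))) = 1/(80*(-2) + √((62*(-78))*10 - 29)) = 1/(-160 + √(-4836*10 - 29)) = 1/(-160 + √(-48360 - 29)) = 1/(-160 + √(-48389)) = 1/(-160 + I*√48389)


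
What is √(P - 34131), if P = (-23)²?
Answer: I*√33602 ≈ 183.31*I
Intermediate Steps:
P = 529
√(P - 34131) = √(529 - 34131) = √(-33602) = I*√33602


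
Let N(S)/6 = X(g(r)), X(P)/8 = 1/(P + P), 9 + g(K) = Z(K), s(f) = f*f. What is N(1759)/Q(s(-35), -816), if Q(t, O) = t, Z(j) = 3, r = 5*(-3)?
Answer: -4/1225 ≈ -0.0032653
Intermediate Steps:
r = -15
s(f) = f**2
g(K) = -6 (g(K) = -9 + 3 = -6)
X(P) = 4/P (X(P) = 8/(P + P) = 8/((2*P)) = 8*(1/(2*P)) = 4/P)
N(S) = -4 (N(S) = 6*(4/(-6)) = 6*(4*(-1/6)) = 6*(-2/3) = -4)
N(1759)/Q(s(-35), -816) = -4/((-35)**2) = -4/1225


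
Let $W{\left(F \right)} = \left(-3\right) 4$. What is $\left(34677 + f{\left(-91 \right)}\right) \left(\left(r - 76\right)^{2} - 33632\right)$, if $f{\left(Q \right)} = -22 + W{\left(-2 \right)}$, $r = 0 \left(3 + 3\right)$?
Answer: $-965015408$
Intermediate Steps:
$W{\left(F \right)} = -12$
$r = 0$ ($r = 0 \cdot 6 = 0$)
$f{\left(Q \right)} = -34$ ($f{\left(Q \right)} = -22 - 12 = -34$)
$\left(34677 + f{\left(-91 \right)}\right) \left(\left(r - 76\right)^{2} - 33632\right) = \left(34677 - 34\right) \left(\left(0 - 76\right)^{2} - 33632\right) = 34643 \left(\left(-76\right)^{2} - 33632\right) = 34643 \left(5776 - 33632\right) = 34643 \left(-27856\right) = -965015408$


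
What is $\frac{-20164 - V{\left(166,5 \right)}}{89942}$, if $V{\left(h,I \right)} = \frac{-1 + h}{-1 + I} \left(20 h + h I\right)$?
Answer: $- \frac{382703}{179884} \approx -2.1275$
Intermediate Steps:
$V{\left(h,I \right)} = \frac{\left(-1 + h\right) \left(20 h + I h\right)}{-1 + I}$ ($V{\left(h,I \right)} = \frac{-1 + h}{-1 + I} \left(20 h + I h\right) = \frac{\left(-1 + h\right) \left(20 h + I h\right)}{-1 + I}$)
$\frac{-20164 - V{\left(166,5 \right)}}{89942} = \frac{-20164 - \frac{166 \left(-20 - 5 + 20 \cdot 166 + 5 \cdot 166\right)}{-1 + 5}}{89942} = \left(-20164 - \frac{166 \left(-20 - 5 + 3320 + 830\right)}{4}\right) \frac{1}{89942} = \left(-20164 - 166 \cdot \frac{1}{4} \cdot 4125\right) \frac{1}{89942} = \left(-20164 - \frac{342375}{2}\right) \frac{1}{89942} = \left(- \frac{382703}{2}\right) \frac{1}{89942} = - \frac{382703}{179884}$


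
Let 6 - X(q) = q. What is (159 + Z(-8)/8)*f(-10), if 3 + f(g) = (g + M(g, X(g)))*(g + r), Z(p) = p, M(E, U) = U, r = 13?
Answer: 2370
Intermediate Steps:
X(q) = 6 - q
f(g) = 75 + 6*g (f(g) = -3 + (g + (6 - g))*(g + 13) = -3 + 6*(13 + g) = -3 + (78 + 6*g) = 75 + 6*g)
(159 + Z(-8)/8)*f(-10) = (159 - 8/8)*(75 + 6*(-10)) = (159 - 8*⅛)*(75 - 60) = (159 - 1)*15 = 158*15 = 2370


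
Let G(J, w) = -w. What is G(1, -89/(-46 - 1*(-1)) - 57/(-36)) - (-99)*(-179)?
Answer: -3190421/180 ≈ -17725.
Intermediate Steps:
G(1, -89/(-46 - 1*(-1)) - 57/(-36)) - (-99)*(-179) = -(-89/(-46 - 1*(-1)) - 57/(-36)) - (-99)*(-179) = -(-89/(-46 + 1) - 57*(-1/36)) - 1*17721 = -(-89/(-45) + 19/12) - 17721 = -(-89*(-1/45) + 19/12) - 17721 = -(89/45 + 19/12) - 17721 = -1*641/180 - 17721 = -641/180 - 17721 = -3190421/180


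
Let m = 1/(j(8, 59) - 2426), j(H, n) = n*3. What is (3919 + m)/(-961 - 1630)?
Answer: -8813830/5827159 ≈ -1.5125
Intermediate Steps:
j(H, n) = 3*n
m = -1/2249 (m = 1/(3*59 - 2426) = 1/(177 - 2426) = 1/(-2249) = -1/2249 ≈ -0.00044464)
(3919 + m)/(-961 - 1630) = (3919 - 1/2249)/(-961 - 1630) = (8813830/2249)/(-2591) = (8813830/2249)*(-1/2591) = -8813830/5827159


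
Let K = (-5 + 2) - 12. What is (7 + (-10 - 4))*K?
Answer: 105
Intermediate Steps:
K = -15 (K = -3 - 12 = -15)
(7 + (-10 - 4))*K = (7 + (-10 - 4))*(-15) = (7 - 14)*(-15) = -7*(-15) = 105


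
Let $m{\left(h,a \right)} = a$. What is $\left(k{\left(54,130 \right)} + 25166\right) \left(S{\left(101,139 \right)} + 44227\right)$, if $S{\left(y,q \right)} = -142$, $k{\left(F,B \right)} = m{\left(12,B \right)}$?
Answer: $1115174160$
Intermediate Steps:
$k{\left(F,B \right)} = B$
$\left(k{\left(54,130 \right)} + 25166\right) \left(S{\left(101,139 \right)} + 44227\right) = \left(130 + 25166\right) \left(-142 + 44227\right) = 25296 \cdot 44085 = 1115174160$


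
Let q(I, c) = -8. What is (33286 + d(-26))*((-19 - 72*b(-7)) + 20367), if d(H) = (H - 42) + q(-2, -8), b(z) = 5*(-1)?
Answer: 687712680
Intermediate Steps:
b(z) = -5
d(H) = -50 + H (d(H) = (H - 42) - 8 = (-42 + H) - 8 = -50 + H)
(33286 + d(-26))*((-19 - 72*b(-7)) + 20367) = (33286 + (-50 - 26))*((-19 - 72*(-5)) + 20367) = (33286 - 76)*((-19 + 360) + 20367) = 33210*(341 + 20367) = 33210*20708 = 687712680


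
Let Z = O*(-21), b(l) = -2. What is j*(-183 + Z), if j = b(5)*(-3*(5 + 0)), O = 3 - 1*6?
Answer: -3600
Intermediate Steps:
O = -3 (O = 3 - 6 = -3)
j = 30 (j = -(-6)*(5 + 0) = -(-6)*5 = -2*(-15) = 30)
Z = 63 (Z = -3*(-21) = 63)
j*(-183 + Z) = 30*(-183 + 63) = 30*(-120) = -3600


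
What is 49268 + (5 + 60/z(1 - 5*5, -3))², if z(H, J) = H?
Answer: 197097/4 ≈ 49274.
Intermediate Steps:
49268 + (5 + 60/z(1 - 5*5, -3))² = 49268 + (5 + 60/(1 - 5*5))² = 49268 + (5 + 60/(1 - 25))² = 49268 + (5 + 60/(-24))² = 49268 + (5 + 60*(-1/24))² = 49268 + (5 - 5/2)² = 49268 + (5/2)² = 49268 + 25/4 = 197097/4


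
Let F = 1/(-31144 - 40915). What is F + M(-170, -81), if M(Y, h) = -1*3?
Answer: -216178/72059 ≈ -3.0000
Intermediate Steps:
F = -1/72059 (F = 1/(-72059) = -1/72059 ≈ -1.3878e-5)
M(Y, h) = -3
F + M(-170, -81) = -1/72059 - 3 = -216178/72059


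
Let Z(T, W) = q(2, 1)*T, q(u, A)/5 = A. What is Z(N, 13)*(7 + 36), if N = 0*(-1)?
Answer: 0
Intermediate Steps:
q(u, A) = 5*A
N = 0
Z(T, W) = 5*T (Z(T, W) = (5*1)*T = 5*T)
Z(N, 13)*(7 + 36) = (5*0)*(7 + 36) = 0*43 = 0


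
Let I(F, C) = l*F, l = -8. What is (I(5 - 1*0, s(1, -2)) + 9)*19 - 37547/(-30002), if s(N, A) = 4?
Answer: -17633631/30002 ≈ -587.75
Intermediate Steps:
I(F, C) = -8*F
(I(5 - 1*0, s(1, -2)) + 9)*19 - 37547/(-30002) = (-8*(5 - 1*0) + 9)*19 - 37547/(-30002) = (-8*(5 + 0) + 9)*19 - 37547*(-1)/30002 = (-8*5 + 9)*19 - 1*(-37547/30002) = (-40 + 9)*19 + 37547/30002 = -31*19 + 37547/30002 = -589 + 37547/30002 = -17633631/30002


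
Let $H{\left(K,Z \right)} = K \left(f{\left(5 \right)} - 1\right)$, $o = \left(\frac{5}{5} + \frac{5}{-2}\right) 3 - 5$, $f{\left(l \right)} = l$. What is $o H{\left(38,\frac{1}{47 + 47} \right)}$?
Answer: $-1444$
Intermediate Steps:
$o = - \frac{19}{2}$ ($o = \left(5 \cdot \frac{1}{5} + 5 \left(- \frac{1}{2}\right)\right) 3 - 5 = \left(1 - \frac{5}{2}\right) 3 - 5 = \left(- \frac{3}{2}\right) 3 - 5 = - \frac{9}{2} - 5 = - \frac{19}{2} \approx -9.5$)
$H{\left(K,Z \right)} = 4 K$ ($H{\left(K,Z \right)} = K \left(5 - 1\right) = K 4 = 4 K$)
$o H{\left(38,\frac{1}{47 + 47} \right)} = - \frac{19 \cdot 4 \cdot 38}{2} = \left(- \frac{19}{2}\right) 152 = -1444$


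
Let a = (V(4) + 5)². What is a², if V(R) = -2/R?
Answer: 6561/16 ≈ 410.06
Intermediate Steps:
a = 81/4 (a = (-2/4 + 5)² = (-2*¼ + 5)² = (-½ + 5)² = (9/2)² = 81/4 ≈ 20.250)
a² = (81/4)² = 6561/16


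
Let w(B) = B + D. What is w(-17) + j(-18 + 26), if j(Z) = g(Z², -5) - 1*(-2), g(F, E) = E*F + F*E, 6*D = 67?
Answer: -3863/6 ≈ -643.83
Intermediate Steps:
D = 67/6 (D = (⅙)*67 = 67/6 ≈ 11.167)
g(F, E) = 2*E*F (g(F, E) = E*F + E*F = 2*E*F)
j(Z) = 2 - 10*Z² (j(Z) = 2*(-5)*Z² - 1*(-2) = -10*Z² + 2 = 2 - 10*Z²)
w(B) = 67/6 + B (w(B) = B + 67/6 = 67/6 + B)
w(-17) + j(-18 + 26) = (67/6 - 17) + (2 - 10*(-18 + 26)²) = -35/6 + (2 - 10*8²) = -35/6 + (2 - 10*64) = -35/6 + (2 - 640) = -35/6 - 638 = -3863/6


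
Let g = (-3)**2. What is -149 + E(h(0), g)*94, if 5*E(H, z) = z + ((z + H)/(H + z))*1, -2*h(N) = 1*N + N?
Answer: 39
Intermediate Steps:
g = 9
h(N) = -N (h(N) = -(1*N + N)/2 = -(N + N)/2 = -N)
E(H, z) = 1/5 + z/5 (E(H, z) = (z + ((z + H)/(H + z))*1)/5 = (z + ((H + z)/(H + z))*1)/5 = (z + 1*1)/5 = (z + 1)/5 = (1 + z)/5 = 1/5 + z/5)
-149 + E(h(0), g)*94 = -149 + (1/5 + (1/5)*9)*94 = -149 + (1/5 + 9/5)*94 = -149 + 2*94 = -149 + 188 = 39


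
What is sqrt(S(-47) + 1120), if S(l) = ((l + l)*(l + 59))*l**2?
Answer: 2*I*sqrt(622658) ≈ 1578.2*I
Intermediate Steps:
S(l) = 2*l**3*(59 + l) (S(l) = ((2*l)*(59 + l))*l**2 = (2*l*(59 + l))*l**2 = 2*l**3*(59 + l))
sqrt(S(-47) + 1120) = sqrt(2*(-47)**3*(59 - 47) + 1120) = sqrt(2*(-103823)*12 + 1120) = sqrt(-2491752 + 1120) = sqrt(-2490632) = 2*I*sqrt(622658)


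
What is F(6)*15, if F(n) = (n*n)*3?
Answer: 1620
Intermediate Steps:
F(n) = 3*n² (F(n) = n²*3 = 3*n²)
F(6)*15 = (3*6²)*15 = (3*36)*15 = 108*15 = 1620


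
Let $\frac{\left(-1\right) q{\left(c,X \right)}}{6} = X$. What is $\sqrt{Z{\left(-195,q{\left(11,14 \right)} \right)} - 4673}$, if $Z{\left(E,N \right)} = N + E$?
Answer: $2 i \sqrt{1238} \approx 70.37 i$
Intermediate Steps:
$q{\left(c,X \right)} = - 6 X$
$Z{\left(E,N \right)} = E + N$
$\sqrt{Z{\left(-195,q{\left(11,14 \right)} \right)} - 4673} = \sqrt{\left(-195 - 84\right) - 4673} = \sqrt{-279 - 4673} = \sqrt{-4952} = 2 i \sqrt{1238}$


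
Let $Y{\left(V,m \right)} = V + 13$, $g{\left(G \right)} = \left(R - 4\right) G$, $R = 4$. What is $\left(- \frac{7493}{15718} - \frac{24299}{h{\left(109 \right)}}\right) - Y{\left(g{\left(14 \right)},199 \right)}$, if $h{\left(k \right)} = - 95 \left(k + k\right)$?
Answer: $- \frac{1001251372}{81379945} \approx -12.303$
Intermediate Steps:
$g{\left(G \right)} = 0$ ($g{\left(G \right)} = \left(4 - 4\right) G = 0 G = 0$)
$h{\left(k \right)} = - 190 k$ ($h{\left(k \right)} = - 95 \cdot 2 k = - 190 k$)
$Y{\left(V,m \right)} = 13 + V$
$\left(- \frac{7493}{15718} - \frac{24299}{h{\left(109 \right)}}\right) - Y{\left(g{\left(14 \right)},199 \right)} = \left(- \frac{7493}{15718} - \frac{24299}{\left(-190\right) 109}\right) - \left(13 + 0\right) = \left(\left(-7493\right) \frac{1}{15718} - \frac{24299}{-20710}\right) - 13 = \left(- \frac{7493}{15718} - - \frac{24299}{20710}\right) - 13 = \left(- \frac{7493}{15718} + \frac{24299}{20710}\right) - 13 = \frac{56687913}{81379945} - 13 = - \frac{1001251372}{81379945}$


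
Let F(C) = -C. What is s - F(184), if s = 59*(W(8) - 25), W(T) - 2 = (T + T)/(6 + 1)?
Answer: -7267/7 ≈ -1038.1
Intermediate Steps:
W(T) = 2 + 2*T/7 (W(T) = 2 + (T + T)/(6 + 1) = 2 + (2*T)/7 = 2 + (2*T)*(⅐) = 2 + 2*T/7)
s = -8555/7 (s = 59*((2 + (2/7)*8) - 25) = 59*((2 + 16/7) - 25) = 59*(30/7 - 25) = 59*(-145/7) = -8555/7 ≈ -1222.1)
s - F(184) = -8555/7 - (-1)*184 = -8555/7 - 1*(-184) = -8555/7 + 184 = -7267/7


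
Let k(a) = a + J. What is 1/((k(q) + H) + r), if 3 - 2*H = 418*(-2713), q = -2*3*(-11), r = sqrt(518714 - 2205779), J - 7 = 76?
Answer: 453734/257344528097 - 4*I*sqrt(1687065)/1286722640485 ≈ 1.7631e-6 - 4.0378e-9*I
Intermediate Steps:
J = 83 (J = 7 + 76 = 83)
r = I*sqrt(1687065) (r = sqrt(-1687065) = I*sqrt(1687065) ≈ 1298.9*I)
q = 66 (q = -6*(-11) = 66)
H = 1134037/2 (H = 3/2 - 209*(-2713) = 3/2 - 1/2*(-1134034) = 3/2 + 567017 = 1134037/2 ≈ 5.6702e+5)
k(a) = 83 + a (k(a) = a + 83 = 83 + a)
1/((k(q) + H) + r) = 1/(((83 + 66) + 1134037/2) + I*sqrt(1687065)) = 1/((149 + 1134037/2) + I*sqrt(1687065)) = 1/(1134335/2 + I*sqrt(1687065))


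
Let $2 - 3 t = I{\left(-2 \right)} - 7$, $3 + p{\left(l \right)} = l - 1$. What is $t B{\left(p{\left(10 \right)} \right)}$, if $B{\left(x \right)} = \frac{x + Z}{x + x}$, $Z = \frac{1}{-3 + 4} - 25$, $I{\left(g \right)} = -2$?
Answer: $- \frac{11}{2} \approx -5.5$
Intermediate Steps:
$p{\left(l \right)} = -4 + l$ ($p{\left(l \right)} = -3 + \left(l - 1\right) = -3 + \left(-1 + l\right) = -4 + l$)
$t = \frac{11}{3}$ ($t = \frac{2}{3} - \frac{-2 - 7}{3} = \frac{2}{3} - -3 = \frac{2}{3} + 3 = \frac{11}{3} \approx 3.6667$)
$Z = -24$ ($Z = 1^{-1} - 25 = 1 - 25 = -24$)
$B{\left(x \right)} = \frac{-24 + x}{2 x}$ ($B{\left(x \right)} = \frac{x - 24}{x + x} = \frac{-24 + x}{2 x}$)
$t B{\left(p{\left(10 \right)} \right)} = \frac{11 \frac{-24 + \left(-4 + 10\right)}{2 \left(-4 + 10\right)}}{3} = \frac{11 \frac{-24 + 6}{2 \cdot 6}}{3} = \frac{11 \cdot \frac{1}{2} \cdot \frac{1}{6} \left(-18\right)}{3} = \frac{11}{3} \left(- \frac{3}{2}\right) = - \frac{11}{2}$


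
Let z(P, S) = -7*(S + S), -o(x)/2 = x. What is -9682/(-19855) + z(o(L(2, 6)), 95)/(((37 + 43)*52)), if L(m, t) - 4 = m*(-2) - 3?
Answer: 1386997/8259680 ≈ 0.16792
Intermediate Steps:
L(m, t) = 1 - 2*m (L(m, t) = 4 + (m*(-2) - 3) = 4 + (-2*m - 3) = 4 + (-3 - 2*m) = 1 - 2*m)
o(x) = -2*x
z(P, S) = -14*S
-9682/(-19855) + z(o(L(2, 6)), 95)/(((37 + 43)*52)) = -9682/(-19855) + (-14*95)/(((37 + 43)*52)) = -9682*(-1/19855) - 1330/(80*52) = 9682/19855 - 1330/4160 = 9682/19855 - 1330*1/4160 = 9682/19855 - 133/416 = 1386997/8259680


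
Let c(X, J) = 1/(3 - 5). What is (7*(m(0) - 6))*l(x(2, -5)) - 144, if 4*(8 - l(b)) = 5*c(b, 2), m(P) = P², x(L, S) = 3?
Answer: -2025/4 ≈ -506.25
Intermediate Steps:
c(X, J) = -½ (c(X, J) = 1/(-2) = -½)
l(b) = 69/8 (l(b) = 8 - 5*(-1)/(4*2) = 8 - ¼*(-5/2) = 8 + 5/8 = 69/8)
(7*(m(0) - 6))*l(x(2, -5)) - 144 = (7*(0² - 6))*(69/8) - 144 = (7*(0 - 6))*(69/8) - 144 = (7*(-6))*(69/8) - 144 = -42*69/8 - 144 = -1449/4 - 144 = -2025/4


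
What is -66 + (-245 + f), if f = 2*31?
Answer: -249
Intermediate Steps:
f = 62
-66 + (-245 + f) = -66 + (-245 + 62) = -66 - 183 = -249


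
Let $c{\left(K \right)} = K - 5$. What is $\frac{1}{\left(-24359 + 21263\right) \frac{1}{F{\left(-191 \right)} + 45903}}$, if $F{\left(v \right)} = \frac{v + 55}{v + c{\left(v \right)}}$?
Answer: $- \frac{17764597}{1198152} \approx -14.827$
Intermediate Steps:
$c{\left(K \right)} = -5 + K$
$F{\left(v \right)} = \frac{55 + v}{-5 + 2 v}$ ($F{\left(v \right)} = \frac{v + 55}{v + \left(-5 + v\right)} = \frac{55 + v}{-5 + 2 v}$)
$\frac{1}{\left(-24359 + 21263\right) \frac{1}{F{\left(-191 \right)} + 45903}} = \frac{1}{\left(-24359 + 21263\right) \frac{1}{\frac{55 - 191}{-5 + 2 \left(-191\right)} + 45903}} = \frac{1}{\left(-3096\right) \frac{1}{\frac{1}{-5 - 382} \left(-136\right) + 45903}} = \frac{1}{\left(-3096\right) \frac{1}{\frac{1}{-387} \left(-136\right) + 45903}} = \frac{1}{\left(-3096\right) \frac{1}{\left(- \frac{1}{387}\right) \left(-136\right) + 45903}} = \frac{1}{\left(-3096\right) \frac{1}{\frac{136}{387} + 45903}} = \frac{1}{\left(-3096\right) \frac{1}{\frac{17764597}{387}}} = \frac{1}{\left(-3096\right) \frac{387}{17764597}} = \frac{1}{- \frac{1198152}{17764597}} = - \frac{17764597}{1198152}$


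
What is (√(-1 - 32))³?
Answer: -33*I*√33 ≈ -189.57*I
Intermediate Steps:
(√(-1 - 32))³ = (√(-33))³ = (I*√33)³ = -33*I*√33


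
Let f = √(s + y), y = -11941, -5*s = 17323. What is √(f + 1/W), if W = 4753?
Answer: √(2425 + 32272870*I*√1965)/3395 ≈ 7.8778 + 7.8778*I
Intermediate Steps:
s = -17323/5 (s = -⅕*17323 = -17323/5 ≈ -3464.6)
f = 14*I*√1965/5 (f = √(-17323/5 - 11941) = √(-77028/5) = 14*I*√1965/5 ≈ 124.12*I)
√(f + 1/W) = √(14*I*√1965/5 + 1/4753) = √(1/4753 + 14*I*√1965/5)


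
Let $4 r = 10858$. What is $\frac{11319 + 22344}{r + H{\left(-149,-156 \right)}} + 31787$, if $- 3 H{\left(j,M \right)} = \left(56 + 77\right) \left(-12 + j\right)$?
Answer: $\frac{1879226909}{59113} \approx 31790.0$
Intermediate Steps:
$r = \frac{5429}{2}$ ($r = \frac{1}{4} \cdot 10858 = \frac{5429}{2} \approx 2714.5$)
$H{\left(j,M \right)} = 532 - \frac{133 j}{3}$ ($H{\left(j,M \right)} = - \frac{\left(56 + 77\right) \left(-12 + j\right)}{3} = - \frac{133 \left(-12 + j\right)}{3} = - \frac{-1596 + 133 j}{3} = 532 - \frac{133 j}{3}$)
$\frac{11319 + 22344}{r + H{\left(-149,-156 \right)}} + 31787 = \frac{11319 + 22344}{\frac{5429}{2} + \left(532 - - \frac{19817}{3}\right)} + 31787 = \frac{33663}{\frac{5429}{2} + \left(532 + \frac{19817}{3}\right)} + 31787 = \frac{33663}{\frac{5429}{2} + \frac{21413}{3}} + 31787 = \frac{33663}{\frac{59113}{6}} + 31787 = 33663 \cdot \frac{6}{59113} + 31787 = \frac{201978}{59113} + 31787 = \frac{1879226909}{59113}$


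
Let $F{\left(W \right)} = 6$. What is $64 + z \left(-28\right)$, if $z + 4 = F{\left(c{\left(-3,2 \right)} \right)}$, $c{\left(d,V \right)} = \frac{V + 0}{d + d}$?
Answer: $8$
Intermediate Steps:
$c{\left(d,V \right)} = \frac{V}{2 d}$
$z = 2$ ($z = -4 + 6 = 2$)
$64 + z \left(-28\right) = 64 + 2 \left(-28\right) = 64 - 56 = 8$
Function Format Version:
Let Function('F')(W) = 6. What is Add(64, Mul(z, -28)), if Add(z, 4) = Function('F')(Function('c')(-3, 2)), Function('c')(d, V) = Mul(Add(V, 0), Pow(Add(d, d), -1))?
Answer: 8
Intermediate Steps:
Function('c')(d, V) = Mul(Rational(1, 2), V, Pow(d, -1)) (Function('c')(d, V) = Mul(V, Pow(Mul(2, d), -1)) = Mul(V, Mul(Rational(1, 2), Pow(d, -1))) = Mul(Rational(1, 2), V, Pow(d, -1)))
z = 2 (z = Add(-4, 6) = 2)
Add(64, Mul(z, -28)) = Add(64, Mul(2, -28)) = Add(64, -56) = 8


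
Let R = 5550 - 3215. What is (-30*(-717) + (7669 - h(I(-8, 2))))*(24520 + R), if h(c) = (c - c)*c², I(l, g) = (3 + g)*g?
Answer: 783602045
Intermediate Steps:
I(l, g) = g*(3 + g)
R = 2335
h(c) = 0 (h(c) = 0*c² = 0)
(-30*(-717) + (7669 - h(I(-8, 2))))*(24520 + R) = (-30*(-717) + (7669 - 1*0))*(24520 + 2335) = (21510 + (7669 + 0))*26855 = (21510 + 7669)*26855 = 29179*26855 = 783602045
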